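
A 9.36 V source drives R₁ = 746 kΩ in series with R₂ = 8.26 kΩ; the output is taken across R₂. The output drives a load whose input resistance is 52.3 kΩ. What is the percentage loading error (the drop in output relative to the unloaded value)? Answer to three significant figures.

Unloaded V = 9.36 × 8.26/754.3 = 0.10250 V.
Loaded: R₂‖R_L = 7.133 kΩ, giving V = 9.36 × 7.133/753.1 = 0.088654 V.
Drop = (0.10250 − 0.088654) / 0.10250 = 13.5 %.

13.5 %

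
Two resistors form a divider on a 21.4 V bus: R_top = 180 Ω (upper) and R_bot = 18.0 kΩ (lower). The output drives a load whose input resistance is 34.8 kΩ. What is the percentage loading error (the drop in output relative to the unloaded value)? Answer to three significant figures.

0.510 %

The divider's output (Thévenin) resistance is R_top‖R_bot = 178.2 Ω.
Fractional drop under load = R_th/(R_th + R_L) = 178.2 / (178.2 + 34800) = 0.005095.
So the output falls by 0.510 %.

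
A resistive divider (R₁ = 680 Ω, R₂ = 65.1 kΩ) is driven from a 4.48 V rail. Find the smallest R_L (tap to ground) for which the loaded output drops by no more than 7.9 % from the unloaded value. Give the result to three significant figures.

R_L(min) ≈ 7.85 kΩ

Output resistance R_th = R₁‖R₂ = (680 × 65100)/65780 = 673.0 Ω.
The fractional drop is R_th/(R_th + R_L); requiring this ≤ 0.0790 gives R_L ≥ R_th(1/0.0790 − 1) = 673.0 × 11.66 = 7.85 kΩ.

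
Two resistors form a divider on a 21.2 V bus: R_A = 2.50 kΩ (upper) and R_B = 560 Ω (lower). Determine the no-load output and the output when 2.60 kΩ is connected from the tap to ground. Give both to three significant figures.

Unloaded: 3.88 V; loaded: 3.30 V

Open-circuit: V = 21.2 × 560/(2500 + 560) = 3.88 V.
With the load, R_B becomes R_B‖R_L = 460.8 Ω, so V = 21.2 × 460.8/2961 = 3.30 V.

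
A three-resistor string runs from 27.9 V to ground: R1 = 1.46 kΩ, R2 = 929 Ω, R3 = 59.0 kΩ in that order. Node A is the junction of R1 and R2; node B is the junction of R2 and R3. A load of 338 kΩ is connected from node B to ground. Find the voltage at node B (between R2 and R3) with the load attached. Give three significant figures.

V ≈ 26.6 V

At node B, R3 is in parallel with the load: R3‖R_L = 50230 Ω.
Below node A the resistance is R2 + (R3‖R_L) = 51160 Ω, so V_A = 27.9 × 51160/52620 = 27.13 V.
Then V_B = V_A × (R3‖R_L)/(R2 + R3‖R_L) = 27.13 × 50230/51160 = 26.6 V.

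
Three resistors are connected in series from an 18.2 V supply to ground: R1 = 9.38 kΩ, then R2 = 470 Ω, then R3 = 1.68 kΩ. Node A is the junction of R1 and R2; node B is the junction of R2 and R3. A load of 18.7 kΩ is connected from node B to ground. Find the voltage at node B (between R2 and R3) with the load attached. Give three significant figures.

V ≈ 2.46 V

At node B, R3 is in parallel with the load: R3‖R_L = 1542 Ω.
Below node A the resistance is R2 + (R3‖R_L) = 2012 Ω, so V_A = 18.2 × 2012/11390 = 3.214 V.
Then V_B = V_A × (R3‖R_L)/(R2 + R3‖R_L) = 3.214 × 1542/2012 = 2.46 V.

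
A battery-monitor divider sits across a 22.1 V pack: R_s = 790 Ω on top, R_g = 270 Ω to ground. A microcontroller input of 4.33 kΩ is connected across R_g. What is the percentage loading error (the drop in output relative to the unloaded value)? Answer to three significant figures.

The divider's output (Thévenin) resistance is R_s‖R_g = 201.2 Ω.
Fractional drop under load = R_th/(R_th + R_L) = 201.2 / (201.2 + 4330) = 0.04441.
So the output falls by 4.44 %.

4.44 %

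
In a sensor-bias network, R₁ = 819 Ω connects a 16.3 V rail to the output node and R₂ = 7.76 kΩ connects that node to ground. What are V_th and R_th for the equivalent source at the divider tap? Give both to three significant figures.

V_th = 14.7 V, R_th = 741 Ω

V_th is the open-circuit tap voltage: 16.3 × 7760/(819 + 7760) = 14.7 V.
With the supply zeroed, R₁ and R₂ appear in parallel from the tap: R_th = R₁‖R₂ = (819 × 7760)/8579 = 741 Ω.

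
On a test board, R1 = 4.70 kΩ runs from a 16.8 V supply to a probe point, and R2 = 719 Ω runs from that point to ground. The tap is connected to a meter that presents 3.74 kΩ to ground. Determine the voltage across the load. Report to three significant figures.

V_out ≈ 1.91 V

The load sits in parallel with R2: R2‖R_L = (719 × 3740) / (719 + 3740) = 603.1 Ω.
V_out = 16.8 × 603.1 / (4700 + 603.1) = 16.8 × 603.1/5303 = 1.91 V.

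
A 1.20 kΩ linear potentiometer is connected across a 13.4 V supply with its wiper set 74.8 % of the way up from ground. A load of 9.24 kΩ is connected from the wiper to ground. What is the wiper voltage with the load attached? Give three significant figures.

V ≈ 9.78 V

The wiper splits the pot into (1−α)R = 302.4 Ω above and αR = 897.6 Ω below.
Lower section ‖ load = 818.1 Ω.
V_wiper = 13.4 × 818.1/(302.4 + 818.1) = 9.78 V.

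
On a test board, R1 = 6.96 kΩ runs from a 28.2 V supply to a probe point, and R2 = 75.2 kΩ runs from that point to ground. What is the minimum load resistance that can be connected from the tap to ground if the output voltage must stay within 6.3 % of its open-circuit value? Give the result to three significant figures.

Output resistance R_th = R1‖R2 = (6.96 × 75.2)/82.16 = 6.370 kΩ.
The fractional drop is R_th/(R_th + R_L); requiring this ≤ 0.0630 gives R_L ≥ R_th(1/0.0630 − 1) = 6.370 × 14.87 = 94.7 kΩ.

R_L(min) ≈ 94.7 kΩ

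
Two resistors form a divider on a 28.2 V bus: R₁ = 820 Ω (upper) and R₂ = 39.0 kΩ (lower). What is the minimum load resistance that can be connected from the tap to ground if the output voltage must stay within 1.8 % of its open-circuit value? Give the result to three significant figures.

R_L(min) ≈ 43.8 kΩ

Output resistance R_th = R₁‖R₂ = (820 × 39000)/39820 = 803.1 Ω.
The fractional drop is R_th/(R_th + R_L); requiring this ≤ 0.0180 gives R_L ≥ R_th(1/0.0180 − 1) = 803.1 × 54.56 = 43.8 kΩ.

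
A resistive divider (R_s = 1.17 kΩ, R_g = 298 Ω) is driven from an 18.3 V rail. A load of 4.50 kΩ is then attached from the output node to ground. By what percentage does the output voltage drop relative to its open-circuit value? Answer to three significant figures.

5.01 %

The divider's output (Thévenin) resistance is R_s‖R_g = 237.5 Ω.
Fractional drop under load = R_th/(R_th + R_L) = 237.5 / (237.5 + 4500) = 0.05013.
So the output falls by 5.01 %.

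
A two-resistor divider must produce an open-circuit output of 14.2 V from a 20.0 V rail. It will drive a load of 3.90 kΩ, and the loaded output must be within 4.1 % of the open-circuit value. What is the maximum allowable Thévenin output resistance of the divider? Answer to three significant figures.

Loading drop = R_th/(R_th + R_L) ≤ 0.0410, so R_th ≤ R_L · ε/(1−ε) = 3.90 kΩ × 0.0410/0.9590 = 167 Ω.

R_th ≤ 167 Ω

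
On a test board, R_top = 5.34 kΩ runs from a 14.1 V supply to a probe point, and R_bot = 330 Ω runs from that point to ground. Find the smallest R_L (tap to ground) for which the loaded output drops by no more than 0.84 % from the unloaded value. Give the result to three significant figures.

R_L(min) ≈ 36.7 kΩ

Output resistance R_th = R_top‖R_bot = (5340 × 330)/5670 = 310.8 Ω.
The fractional drop is R_th/(R_th + R_L); requiring this ≤ 0.00840 gives R_L ≥ R_th(1/0.00840 − 1) = 310.8 × 118.0 = 36.7 kΩ.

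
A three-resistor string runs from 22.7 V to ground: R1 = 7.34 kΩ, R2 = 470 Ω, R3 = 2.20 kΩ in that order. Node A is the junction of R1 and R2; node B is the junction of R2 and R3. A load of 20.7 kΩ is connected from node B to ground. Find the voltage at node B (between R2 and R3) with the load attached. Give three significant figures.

V ≈ 4.61 V

At node B, R3 is in parallel with the load: R3‖R_L = 1989 Ω.
Below node A the resistance is R2 + (R3‖R_L) = 2459 Ω, so V_A = 22.7 × 2459/9799 = 5.696 V.
Then V_B = V_A × (R3‖R_L)/(R2 + R3‖R_L) = 5.696 × 1989/2459 = 4.61 V.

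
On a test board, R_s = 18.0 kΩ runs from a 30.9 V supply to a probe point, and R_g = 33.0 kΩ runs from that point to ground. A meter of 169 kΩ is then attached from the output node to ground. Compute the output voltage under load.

V_out ≈ 18.7 V

The load sits in parallel with R_g: R_g‖R_L = (33.0 × 169) / (33.0 + 169) = 27.61 kΩ.
V_out = 30.9 × 27.61 / (18.0 + 27.61) = 30.9 × 27.61/45.61 = 18.7 V.
(Unloaded it would have been 20.0 V.)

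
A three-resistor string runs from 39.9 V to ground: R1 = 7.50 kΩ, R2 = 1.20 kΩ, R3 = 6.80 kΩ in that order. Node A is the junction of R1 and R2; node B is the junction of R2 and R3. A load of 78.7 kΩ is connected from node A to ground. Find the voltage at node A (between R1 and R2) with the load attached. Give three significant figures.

Below node A the series string R2+R3 = 8.000 kΩ sits in parallel with the 78.7 kΩ load: 7.262 kΩ.
V_A = 39.9 × 7.262/(7.50 + 7.262) = 19.6 V.

V ≈ 19.6 V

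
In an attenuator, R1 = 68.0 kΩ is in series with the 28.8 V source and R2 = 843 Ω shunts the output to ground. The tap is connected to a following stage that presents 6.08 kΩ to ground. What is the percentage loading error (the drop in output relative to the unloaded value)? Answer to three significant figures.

The divider's output (Thévenin) resistance is R1‖R2 = 832.7 Ω.
Fractional drop under load = R_th/(R_th + R_L) = 832.7 / (832.7 + 6080) = 0.1205.
So the output falls by 12.0 %.

12.0 %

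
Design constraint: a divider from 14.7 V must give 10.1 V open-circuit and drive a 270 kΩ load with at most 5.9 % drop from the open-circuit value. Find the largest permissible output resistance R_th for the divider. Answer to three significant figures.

R_th ≤ 16.9 kΩ

Loading drop = R_th/(R_th + R_L) ≤ 0.0590, so R_th ≤ R_L · ε/(1−ε) = 270 kΩ × 0.0590/0.9410 = 16.9 kΩ.
(Any R1, R2 with R2/(R1+R2) = 0.687 and R1‖R2 ≤ 16.9 kΩ will meet the spec.)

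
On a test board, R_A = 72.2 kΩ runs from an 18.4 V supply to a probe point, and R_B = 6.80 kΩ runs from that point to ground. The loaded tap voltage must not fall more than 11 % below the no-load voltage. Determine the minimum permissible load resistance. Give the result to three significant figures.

R_L(min) ≈ 50.3 kΩ

Output resistance R_th = R_A‖R_B = (72.2 × 6.80)/79.00 = 6.215 kΩ.
The fractional drop is R_th/(R_th + R_L); requiring this ≤ 0.110 gives R_L ≥ R_th(1/0.110 − 1) = 6.215 × 8.091 = 50.3 kΩ.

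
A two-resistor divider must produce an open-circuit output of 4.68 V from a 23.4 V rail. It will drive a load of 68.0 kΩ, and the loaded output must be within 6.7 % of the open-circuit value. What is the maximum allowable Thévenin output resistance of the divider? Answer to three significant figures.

R_th ≤ 4.88 kΩ

Loading drop = R_th/(R_th + R_L) ≤ 0.0670, so R_th ≤ R_L · ε/(1−ε) = 68.0 kΩ × 0.0670/0.9330 = 4.88 kΩ.
(Any R1, R2 with R2/(R1+R2) = 0.200 and R1‖R2 ≤ 4.88 kΩ will meet the spec.)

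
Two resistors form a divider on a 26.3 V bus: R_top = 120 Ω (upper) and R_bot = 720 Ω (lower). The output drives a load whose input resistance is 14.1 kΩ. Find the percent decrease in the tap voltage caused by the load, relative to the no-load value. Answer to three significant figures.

The divider's output (Thévenin) resistance is R_top‖R_bot = 102.9 Ω.
Fractional drop under load = R_th/(R_th + R_L) = 102.9 / (102.9 + 14100) = 0.007242.
So the output falls by 0.724 %.

0.724 %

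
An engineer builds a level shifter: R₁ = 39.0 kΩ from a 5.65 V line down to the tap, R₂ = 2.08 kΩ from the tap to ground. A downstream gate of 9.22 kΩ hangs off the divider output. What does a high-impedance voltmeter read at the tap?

The load sits in parallel with R₂: R₂‖R_L = (2.08 × 9.22) / (2.08 + 9.22) = 1.697 kΩ.
V_out = 5.65 × 1.697 / (39.0 + 1.697) = 5.65 × 1.697/40.70 = 0.236 V.

V_out ≈ 0.236 V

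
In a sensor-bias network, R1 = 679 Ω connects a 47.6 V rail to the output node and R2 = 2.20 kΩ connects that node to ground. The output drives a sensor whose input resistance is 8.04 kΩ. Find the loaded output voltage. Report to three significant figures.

V_out ≈ 34.2 V

The load sits in parallel with R2: R2‖R_L = (2200 × 8040) / (2200 + 8040) = 1727 Ω.
V_out = 47.6 × 1727 / (679 + 1727) = 47.6 × 1727/2406 = 34.2 V.
(Unloaded it would have been 36.4 V.)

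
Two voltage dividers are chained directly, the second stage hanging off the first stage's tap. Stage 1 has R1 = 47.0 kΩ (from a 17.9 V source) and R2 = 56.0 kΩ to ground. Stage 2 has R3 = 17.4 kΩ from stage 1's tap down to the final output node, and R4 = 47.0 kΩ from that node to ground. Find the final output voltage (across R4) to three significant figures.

Stage 2 presents R3+R4 = 64.40 kΩ as a load on stage 1's tap.
Stage 1's lower leg becomes R2‖(R3+R4) = 29.95 kΩ, so V_mid = 17.9 × 29.95/76.95 = 6.967 V.
Stage 2 is itself unloaded: V_out = V_mid × R4/(R3+R4) = 6.967 × 47.0/64.40 = 5.08 V.

V_out ≈ 5.08 V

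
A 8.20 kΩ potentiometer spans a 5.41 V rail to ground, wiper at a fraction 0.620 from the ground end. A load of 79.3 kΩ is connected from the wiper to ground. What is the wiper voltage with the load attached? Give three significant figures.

The wiper splits the pot into (1−α)R = 3.116 kΩ above and αR = 5.084 kΩ below.
Lower section ‖ load = 4.778 kΩ.
V_wiper = 5.41 × 4.778/(3.116 + 4.778) = 3.27 V.

V ≈ 3.27 V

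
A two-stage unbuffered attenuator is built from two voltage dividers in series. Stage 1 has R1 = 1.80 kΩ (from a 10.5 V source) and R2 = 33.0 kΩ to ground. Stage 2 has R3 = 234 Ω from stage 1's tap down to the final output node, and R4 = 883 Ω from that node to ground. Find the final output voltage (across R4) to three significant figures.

V_out ≈ 3.11 V

Stage 2 presents R3+R4 = 1117 Ω as a load on stage 1's tap.
Stage 1's lower leg becomes R2‖(R3+R4) = 1080 Ω, so V_mid = 10.5 × 1080/2880 = 3.938 V.
Stage 2 is itself unloaded: V_out = V_mid × R4/(R3+R4) = 3.938 × 883/1117 = 3.11 V.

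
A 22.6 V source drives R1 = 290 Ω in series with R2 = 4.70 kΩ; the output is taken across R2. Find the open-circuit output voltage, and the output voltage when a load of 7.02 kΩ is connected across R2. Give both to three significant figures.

Open-circuit: V = 22.6 × 4700/(290 + 4700) = 21.3 V.
With the load, R2 becomes R2‖R_L = 2815 Ω, so V = 22.6 × 2815/3105 = 20.5 V.

Unloaded: 21.3 V; loaded: 20.5 V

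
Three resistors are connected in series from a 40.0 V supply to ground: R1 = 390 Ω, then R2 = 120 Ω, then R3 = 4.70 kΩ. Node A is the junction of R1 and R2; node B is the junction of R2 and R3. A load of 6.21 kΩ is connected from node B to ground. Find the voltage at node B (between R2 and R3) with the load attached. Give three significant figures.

V ≈ 33.6 V

At node B, R3 is in parallel with the load: R3‖R_L = 2675 Ω.
Below node A the resistance is R2 + (R3‖R_L) = 2795 Ω, so V_A = 40.0 × 2795/3185 = 35.10 V.
Then V_B = V_A × (R3‖R_L)/(R2 + R3‖R_L) = 35.10 × 2675/2795 = 33.6 V.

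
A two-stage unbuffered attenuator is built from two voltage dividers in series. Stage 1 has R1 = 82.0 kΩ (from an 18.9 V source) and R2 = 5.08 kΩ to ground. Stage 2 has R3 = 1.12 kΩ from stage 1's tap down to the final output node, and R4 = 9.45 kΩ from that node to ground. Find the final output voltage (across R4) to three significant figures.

Stage 2 presents R3+R4 = 10.57 kΩ as a load on stage 1's tap.
Stage 1's lower leg becomes R2‖(R3+R4) = 3.431 kΩ, so V_mid = 18.9 × 3.431/85.43 = 0.7591 V.
Stage 2 is itself unloaded: V_out = V_mid × R4/(R3+R4) = 0.7591 × 9.45/10.57 = 0.679 V.

V_out ≈ 0.679 V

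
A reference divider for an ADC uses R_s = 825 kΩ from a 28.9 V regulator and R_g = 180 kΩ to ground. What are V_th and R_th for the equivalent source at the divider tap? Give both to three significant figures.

V_th is the open-circuit tap voltage: 28.9 × 180/(825 + 180) = 5.18 V.
With the supply zeroed, R_s and R_g appear in parallel from the tap: R_th = R_s‖R_g = (825 × 180)/1005 = 148 kΩ.

V_th = 5.18 V, R_th = 148 kΩ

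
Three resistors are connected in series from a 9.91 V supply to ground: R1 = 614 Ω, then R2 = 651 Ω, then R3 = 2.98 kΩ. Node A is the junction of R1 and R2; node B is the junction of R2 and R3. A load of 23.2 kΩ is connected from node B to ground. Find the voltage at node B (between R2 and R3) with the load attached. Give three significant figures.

At node B, R3 is in parallel with the load: R3‖R_L = 2641 Ω.
Below node A the resistance is R2 + (R3‖R_L) = 3292 Ω, so V_A = 9.91 × 3292/3906 = 8.352 V.
Then V_B = V_A × (R3‖R_L)/(R2 + R3‖R_L) = 8.352 × 2641/3292 = 6.70 V.

V ≈ 6.70 V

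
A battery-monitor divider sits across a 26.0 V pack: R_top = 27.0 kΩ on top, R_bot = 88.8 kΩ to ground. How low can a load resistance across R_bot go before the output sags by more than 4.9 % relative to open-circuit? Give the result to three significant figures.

R_L(min) ≈ 402 kΩ

Output resistance R_th = R_top‖R_bot = (27.0 × 88.8)/115.8 = 20.70 kΩ.
The fractional drop is R_th/(R_th + R_L); requiring this ≤ 0.0490 gives R_L ≥ R_th(1/0.0490 − 1) = 20.70 × 19.41 = 402 kΩ.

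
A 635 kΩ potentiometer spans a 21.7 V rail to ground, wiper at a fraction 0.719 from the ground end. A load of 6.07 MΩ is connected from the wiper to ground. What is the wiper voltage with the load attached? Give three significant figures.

V ≈ 15.3 V

The wiper splits the pot into (1−α)R = 178.4 kΩ above and αR = 456.6 kΩ below.
Lower section ‖ load = 424.6 kΩ.
V_wiper = 21.7 × 424.6/(178.4 + 424.6) = 15.3 V.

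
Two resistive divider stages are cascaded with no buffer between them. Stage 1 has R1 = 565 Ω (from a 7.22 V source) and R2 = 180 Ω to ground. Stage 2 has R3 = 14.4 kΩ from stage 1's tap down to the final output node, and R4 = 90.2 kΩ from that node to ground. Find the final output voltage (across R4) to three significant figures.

V_out ≈ 1.50 V

Stage 2 presents R3+R4 = 104600 Ω as a load on stage 1's tap.
Stage 1's lower leg becomes R2‖(R3+R4) = 179.7 Ω, so V_mid = 7.22 × 179.7/744.7 = 1.742 V.
Stage 2 is itself unloaded: V_out = V_mid × R4/(R3+R4) = 1.742 × 90200/104600 = 1.50 V.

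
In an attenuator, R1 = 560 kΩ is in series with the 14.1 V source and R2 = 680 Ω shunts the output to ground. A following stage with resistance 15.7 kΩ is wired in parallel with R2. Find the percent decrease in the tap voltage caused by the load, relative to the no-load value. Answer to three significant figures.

The divider's output (Thévenin) resistance is R1‖R2 = 679.2 Ω.
Fractional drop under load = R_th/(R_th + R_L) = 679.2 / (679.2 + 15700) = 0.04147.
So the output falls by 4.15 %.

4.15 %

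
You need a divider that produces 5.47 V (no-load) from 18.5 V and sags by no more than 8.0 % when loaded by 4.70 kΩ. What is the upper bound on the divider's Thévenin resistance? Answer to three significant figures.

Loading drop = R_th/(R_th + R_L) ≤ 0.0800, so R_th ≤ R_L · ε/(1−ε) = 4.70 kΩ × 0.0800/0.9200 = 409 Ω.

R_th ≤ 409 Ω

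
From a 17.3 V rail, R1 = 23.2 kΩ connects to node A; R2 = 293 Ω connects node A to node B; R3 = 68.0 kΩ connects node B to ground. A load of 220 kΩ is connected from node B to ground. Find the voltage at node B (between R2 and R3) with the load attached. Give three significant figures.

At node B, R3 is in parallel with the load: R3‖R_L = 51940 Ω.
Below node A the resistance is R2 + (R3‖R_L) = 52240 Ω, so V_A = 17.3 × 52240/75440 = 11.98 V.
Then V_B = V_A × (R3‖R_L)/(R2 + R3‖R_L) = 11.98 × 51940/52240 = 11.9 V.

V ≈ 11.9 V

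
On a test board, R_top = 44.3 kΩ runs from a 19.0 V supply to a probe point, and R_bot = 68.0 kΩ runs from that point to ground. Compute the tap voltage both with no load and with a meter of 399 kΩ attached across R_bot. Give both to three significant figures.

Open-circuit: V = 19.0 × 68.0/(44.3 + 68.0) = 11.5 V.
With the load, R_bot becomes R_bot‖R_L = 58.10 kΩ, so V = 19.0 × 58.10/102.4 = 10.8 V.

Unloaded: 11.5 V; loaded: 10.8 V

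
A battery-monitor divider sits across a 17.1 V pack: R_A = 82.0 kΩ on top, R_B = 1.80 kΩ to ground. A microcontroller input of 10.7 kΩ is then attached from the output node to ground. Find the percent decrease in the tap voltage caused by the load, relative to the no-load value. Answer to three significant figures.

Unloaded V = 17.1 × 1.80/83.80 = 0.36730 V.
Loaded: R_B‖R_L = 1.541 kΩ, giving V = 17.1 × 1.541/83.54 = 0.31539 V.
Drop = (0.36730 − 0.31539) / 0.36730 = 14.1 %.

14.1 %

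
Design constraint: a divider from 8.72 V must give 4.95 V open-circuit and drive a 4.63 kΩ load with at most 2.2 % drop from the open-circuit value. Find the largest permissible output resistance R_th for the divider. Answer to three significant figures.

R_th ≤ 104 Ω

Loading drop = R_th/(R_th + R_L) ≤ 0.0220, so R_th ≤ R_L · ε/(1−ε) = 4.63 kΩ × 0.0220/0.9780 = 104 Ω.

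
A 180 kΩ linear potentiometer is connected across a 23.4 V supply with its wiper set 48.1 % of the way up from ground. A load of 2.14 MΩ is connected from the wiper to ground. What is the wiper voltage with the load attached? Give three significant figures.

The wiper splits the pot into (1−α)R = 93.42 kΩ above and αR = 86.58 kΩ below.
Lower section ‖ load = 83.21 kΩ.
V_wiper = 23.4 × 83.21/(93.42 + 83.21) = 11.0 V.

V ≈ 11.0 V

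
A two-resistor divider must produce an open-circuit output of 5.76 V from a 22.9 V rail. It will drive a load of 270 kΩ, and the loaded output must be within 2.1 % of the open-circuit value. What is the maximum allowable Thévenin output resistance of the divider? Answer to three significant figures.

R_th ≤ 5.79 kΩ

Loading drop = R_th/(R_th + R_L) ≤ 0.0210, so R_th ≤ R_L · ε/(1−ε) = 270 kΩ × 0.0210/0.9790 = 5.79 kΩ.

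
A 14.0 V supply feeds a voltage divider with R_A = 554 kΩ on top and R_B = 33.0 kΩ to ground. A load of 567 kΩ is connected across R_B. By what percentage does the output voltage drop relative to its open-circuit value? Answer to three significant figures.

5.21 %

The divider's output (Thévenin) resistance is R_A‖R_B = 31.14 kΩ.
Fractional drop under load = R_th/(R_th + R_L) = 31.14 / (31.14 + 567) = 0.05207.
So the output falls by 5.21 %.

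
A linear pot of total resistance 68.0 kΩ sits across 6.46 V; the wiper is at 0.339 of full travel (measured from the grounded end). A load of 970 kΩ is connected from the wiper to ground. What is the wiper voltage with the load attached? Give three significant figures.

V ≈ 2.16 V

The wiper splits the pot into (1−α)R = 44.95 kΩ above and αR = 23.05 kΩ below.
Lower section ‖ load = 22.52 kΩ.
V_wiper = 6.46 × 22.52/(44.95 + 22.52) = 2.16 V.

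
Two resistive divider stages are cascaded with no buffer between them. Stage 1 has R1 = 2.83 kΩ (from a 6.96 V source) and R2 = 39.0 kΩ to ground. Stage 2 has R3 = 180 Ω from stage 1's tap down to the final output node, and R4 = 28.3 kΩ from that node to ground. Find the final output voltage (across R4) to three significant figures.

Stage 2 presents R3+R4 = 28480 Ω as a load on stage 1's tap.
Stage 1's lower leg becomes R2‖(R3+R4) = 16460 Ω, so V_mid = 6.96 × 16460/19290 = 5.939 V.
Stage 2 is itself unloaded: V_out = V_mid × R4/(R3+R4) = 5.939 × 28300/28480 = 5.90 V.

V_out ≈ 5.90 V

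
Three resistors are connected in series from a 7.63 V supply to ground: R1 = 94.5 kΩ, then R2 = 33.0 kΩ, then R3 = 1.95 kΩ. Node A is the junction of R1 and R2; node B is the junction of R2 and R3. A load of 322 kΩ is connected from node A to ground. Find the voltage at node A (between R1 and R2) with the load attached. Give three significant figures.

Below node A the series string R2+R3 = 34.95 kΩ sits in parallel with the 322 kΩ load: 31.53 kΩ.
V_A = 7.63 × 31.53/(94.5 + 31.53) = 1.91 V.

V ≈ 1.91 V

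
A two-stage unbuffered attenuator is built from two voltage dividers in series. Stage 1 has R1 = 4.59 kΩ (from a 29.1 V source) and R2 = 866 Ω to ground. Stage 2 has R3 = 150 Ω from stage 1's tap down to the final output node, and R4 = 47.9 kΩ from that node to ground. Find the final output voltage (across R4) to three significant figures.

Stage 2 presents R3+R4 = 48050 Ω as a load on stage 1's tap.
Stage 1's lower leg becomes R2‖(R3+R4) = 850.7 Ω, so V_mid = 29.1 × 850.7/5441 = 4.550 V.
Stage 2 is itself unloaded: V_out = V_mid × R4/(R3+R4) = 4.550 × 47900/48050 = 4.54 V.

V_out ≈ 4.54 V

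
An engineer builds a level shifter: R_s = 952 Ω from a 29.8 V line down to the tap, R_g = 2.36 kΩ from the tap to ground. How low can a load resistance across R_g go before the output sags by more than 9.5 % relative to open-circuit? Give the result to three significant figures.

R_L(min) ≈ 6.46 kΩ

Output resistance R_th = R_s‖R_g = (952 × 2360)/3312 = 678.4 Ω.
The fractional drop is R_th/(R_th + R_L); requiring this ≤ 0.0950 gives R_L ≥ R_th(1/0.0950 − 1) = 678.4 × 9.526 = 6.46 kΩ.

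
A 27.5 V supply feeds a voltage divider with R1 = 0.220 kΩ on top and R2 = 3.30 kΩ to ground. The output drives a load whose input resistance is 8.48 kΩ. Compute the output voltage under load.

The load sits in parallel with R2: R2‖R_L = (3300 × 8480) / (3300 + 8480) = 2376 Ω.
V_out = 27.5 × 2376 / (220 + 2376) = 27.5 × 2376/2596 = 25.2 V.
(Unloaded it would have been 25.8 V.)

V_out ≈ 25.2 V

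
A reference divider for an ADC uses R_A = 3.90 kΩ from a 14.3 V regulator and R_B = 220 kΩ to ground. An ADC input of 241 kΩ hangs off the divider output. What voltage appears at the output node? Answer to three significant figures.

V_out ≈ 13.8 V

The load sits in parallel with R_B: R_B‖R_L = (220 × 241) / (220 + 241) = 115.0 kΩ.
V_out = 14.3 × 115.0 / (3.90 + 115.0) = 14.3 × 115.0/118.9 = 13.8 V.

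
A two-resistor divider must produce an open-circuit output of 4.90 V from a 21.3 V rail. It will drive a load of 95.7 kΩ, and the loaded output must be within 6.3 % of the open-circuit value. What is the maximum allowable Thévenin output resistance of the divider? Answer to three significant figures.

R_th ≤ 6.43 kΩ

Loading drop = R_th/(R_th + R_L) ≤ 0.0630, so R_th ≤ R_L · ε/(1−ε) = 95.7 kΩ × 0.0630/0.9370 = 6.43 kΩ.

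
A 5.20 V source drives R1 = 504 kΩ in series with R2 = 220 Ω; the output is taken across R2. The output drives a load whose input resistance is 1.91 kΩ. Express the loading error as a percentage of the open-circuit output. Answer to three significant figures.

Unloaded V = 5.20 × 220/504200 = 0.0022689 V.
Loaded: R2‖R_L = 197.3 Ω, giving V = 5.20 × 197.3/504200 = 0.0020346 V.
Drop = (0.0022689 − 0.0020346) / 0.0022689 = 10.3 %.

10.3 %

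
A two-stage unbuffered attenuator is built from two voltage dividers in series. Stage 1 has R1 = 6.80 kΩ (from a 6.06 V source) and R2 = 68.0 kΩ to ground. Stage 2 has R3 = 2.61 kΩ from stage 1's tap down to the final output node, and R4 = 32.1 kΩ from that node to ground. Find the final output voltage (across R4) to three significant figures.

V_out ≈ 4.32 V

Stage 2 presents R3+R4 = 34.71 kΩ as a load on stage 1's tap.
Stage 1's lower leg becomes R2‖(R3+R4) = 22.98 kΩ, so V_mid = 6.06 × 22.98/29.78 = 4.676 V.
Stage 2 is itself unloaded: V_out = V_mid × R4/(R3+R4) = 4.676 × 32.1/34.71 = 4.32 V.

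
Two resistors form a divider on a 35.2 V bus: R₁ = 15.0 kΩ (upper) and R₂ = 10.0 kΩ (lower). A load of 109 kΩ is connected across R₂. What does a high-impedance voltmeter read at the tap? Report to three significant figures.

The load sits in parallel with R₂: R₂‖R_L = (10.0 × 109) / (10.0 + 109) = 9.160 kΩ.
V_out = 35.2 × 9.160 / (15.0 + 9.160) = 35.2 × 9.160/24.16 = 13.3 V.

V_out ≈ 13.3 V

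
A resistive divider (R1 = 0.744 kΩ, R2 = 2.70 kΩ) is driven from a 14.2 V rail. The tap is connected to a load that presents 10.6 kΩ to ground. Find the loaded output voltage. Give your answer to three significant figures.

V_out ≈ 10.6 V

The load sits in parallel with R2: R2‖R_L = (2700 × 10600) / (2700 + 10600) = 2152 Ω.
V_out = 14.2 × 2152 / (744 + 2152) = 14.2 × 2152/2896 = 10.6 V.
(Unloaded it would have been 11.1 V.)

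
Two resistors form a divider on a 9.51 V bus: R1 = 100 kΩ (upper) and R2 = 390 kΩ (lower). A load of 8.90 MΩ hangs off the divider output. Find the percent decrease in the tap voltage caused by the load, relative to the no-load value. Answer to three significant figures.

The divider's output (Thévenin) resistance is R1‖R2 = 79.59 kΩ.
Fractional drop under load = R_th/(R_th + R_L) = 79.59 / (79.59 + 8900) = 0.008864.
So the output falls by 0.886 %.

0.886 %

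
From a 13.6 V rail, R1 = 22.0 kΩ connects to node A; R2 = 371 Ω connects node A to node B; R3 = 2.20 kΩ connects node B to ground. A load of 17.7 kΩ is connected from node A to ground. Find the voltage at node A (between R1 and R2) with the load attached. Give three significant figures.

V ≈ 1.26 V

Below node A the series string R2+R3 = 2571 Ω sits in parallel with the 17700 Ω load: 2245 Ω.
V_A = 13.6 × 2245/(22000 + 2245) = 1.26 V.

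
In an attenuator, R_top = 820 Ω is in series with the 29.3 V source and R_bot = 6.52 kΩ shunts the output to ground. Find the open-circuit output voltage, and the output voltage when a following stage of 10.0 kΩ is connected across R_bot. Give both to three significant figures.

Open-circuit: V = 29.3 × 6520/(820 + 6520) = 26.0 V.
With the load, R_bot becomes R_bot‖R_L = 3947 Ω, so V = 29.3 × 3947/4767 = 24.3 V.

Unloaded: 26.0 V; loaded: 24.3 V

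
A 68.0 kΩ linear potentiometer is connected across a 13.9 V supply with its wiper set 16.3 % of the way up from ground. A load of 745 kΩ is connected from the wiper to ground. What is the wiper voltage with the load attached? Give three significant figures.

The wiper splits the pot into (1−α)R = 56.92 kΩ above and αR = 11.08 kΩ below.
Lower section ‖ load = 10.92 kΩ.
V_wiper = 13.9 × 10.92/(56.92 + 10.92) = 2.24 V.

V ≈ 2.24 V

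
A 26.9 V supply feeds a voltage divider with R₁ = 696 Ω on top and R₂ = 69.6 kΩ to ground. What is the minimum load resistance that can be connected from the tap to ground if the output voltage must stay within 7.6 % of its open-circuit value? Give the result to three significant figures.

Output resistance R_th = R₁‖R₂ = (696 × 69600)/70300 = 689.1 Ω.
The fractional drop is R_th/(R_th + R_L); requiring this ≤ 0.0760 gives R_L ≥ R_th(1/0.0760 − 1) = 689.1 × 12.16 = 8.38 kΩ.

R_L(min) ≈ 8.38 kΩ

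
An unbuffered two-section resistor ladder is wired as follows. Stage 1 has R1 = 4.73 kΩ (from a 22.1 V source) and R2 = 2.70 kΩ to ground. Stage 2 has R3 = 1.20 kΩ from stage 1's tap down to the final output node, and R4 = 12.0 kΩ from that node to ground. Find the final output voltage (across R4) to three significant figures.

V_out ≈ 6.46 V

Stage 2 presents R3+R4 = 13.20 kΩ as a load on stage 1's tap.
Stage 1's lower leg becomes R2‖(R3+R4) = 2.242 kΩ, so V_mid = 22.1 × 2.242/6.972 = 7.106 V.
Stage 2 is itself unloaded: V_out = V_mid × R4/(R3+R4) = 7.106 × 12.0/13.20 = 6.46 V.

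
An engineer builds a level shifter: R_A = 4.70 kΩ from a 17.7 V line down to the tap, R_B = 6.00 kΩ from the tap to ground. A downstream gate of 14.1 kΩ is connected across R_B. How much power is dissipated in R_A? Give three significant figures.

P ≈ 18.6 mW

Total resistance from the source is R_A + (R_B‖R_L) = 8.909 kΩ, so I = 17.7/8.909 kΩ = 1.987 mA.
P = I²·R_A = (1.987 mA)² × 4.70 kΩ = 18.6 mW.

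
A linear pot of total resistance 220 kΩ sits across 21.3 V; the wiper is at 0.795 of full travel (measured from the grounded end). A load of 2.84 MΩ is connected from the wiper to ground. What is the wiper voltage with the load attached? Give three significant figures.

The wiper splits the pot into (1−α)R = 45.10 kΩ above and αR = 174.9 kΩ below.
Lower section ‖ load = 164.8 kΩ.
V_wiper = 21.3 × 164.8/(45.10 + 164.8) = 16.7 V.

V ≈ 16.7 V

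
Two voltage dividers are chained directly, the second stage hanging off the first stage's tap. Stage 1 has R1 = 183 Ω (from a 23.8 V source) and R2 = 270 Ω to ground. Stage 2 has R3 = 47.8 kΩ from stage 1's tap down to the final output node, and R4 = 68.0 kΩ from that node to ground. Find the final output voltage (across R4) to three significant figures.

Stage 2 presents R3+R4 = 115800 Ω as a load on stage 1's tap.
Stage 1's lower leg becomes R2‖(R3+R4) = 269.4 Ω, so V_mid = 23.8 × 269.4/452.4 = 14.17 V.
Stage 2 is itself unloaded: V_out = V_mid × R4/(R3+R4) = 14.17 × 68000/115800 = 8.32 V.

V_out ≈ 8.32 V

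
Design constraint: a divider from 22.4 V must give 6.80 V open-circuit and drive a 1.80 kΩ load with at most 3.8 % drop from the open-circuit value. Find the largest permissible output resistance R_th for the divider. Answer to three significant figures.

Loading drop = R_th/(R_th + R_L) ≤ 0.0380, so R_th ≤ R_L · ε/(1−ε) = 1.80 kΩ × 0.0380/0.9620 = 71.1 Ω.

R_th ≤ 71.1 Ω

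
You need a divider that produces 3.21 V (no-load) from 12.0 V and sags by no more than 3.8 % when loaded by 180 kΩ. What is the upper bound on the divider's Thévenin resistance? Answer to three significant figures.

Loading drop = R_th/(R_th + R_L) ≤ 0.0380, so R_th ≤ R_L · ε/(1−ε) = 180 kΩ × 0.0380/0.9620 = 7.11 kΩ.
(Any R1, R2 with R2/(R1+R2) = 0.268 and R1‖R2 ≤ 7.11 kΩ will meet the spec.)

R_th ≤ 7.11 kΩ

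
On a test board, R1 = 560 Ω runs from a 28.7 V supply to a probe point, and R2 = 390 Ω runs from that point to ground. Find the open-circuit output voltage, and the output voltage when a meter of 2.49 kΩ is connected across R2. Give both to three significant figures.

Open-circuit: V = 28.7 × 390/(560 + 390) = 11.8 V.
With the load, R2 becomes R2‖R_L = 337.2 Ω, so V = 28.7 × 337.2/897.2 = 10.8 V.

Unloaded: 11.8 V; loaded: 10.8 V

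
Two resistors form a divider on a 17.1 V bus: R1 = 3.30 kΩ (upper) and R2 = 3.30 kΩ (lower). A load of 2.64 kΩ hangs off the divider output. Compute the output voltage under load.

The load sits in parallel with R2: R2‖R_L = (3.30 × 2.64) / (3.30 + 2.64) = 1.467 kΩ.
V_out = 17.1 × 1.467 / (3.30 + 1.467) = 17.1 × 1.467/4.767 = 5.26 V.
(Unloaded it would have been 8.55 V.)

V_out ≈ 5.26 V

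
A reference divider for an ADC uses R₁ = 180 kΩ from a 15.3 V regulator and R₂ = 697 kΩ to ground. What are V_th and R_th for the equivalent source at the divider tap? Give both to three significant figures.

V_th is the open-circuit tap voltage: 15.3 × 697/(180 + 697) = 12.2 V.
With the supply zeroed, R₁ and R₂ appear in parallel from the tap: R_th = R₁‖R₂ = (180 × 697)/877.0 = 143 kΩ.

V_th = 12.2 V, R_th = 143 kΩ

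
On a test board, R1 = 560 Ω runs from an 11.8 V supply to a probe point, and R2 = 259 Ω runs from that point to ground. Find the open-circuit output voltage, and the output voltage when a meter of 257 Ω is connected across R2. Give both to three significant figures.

Unloaded: 3.73 V; loaded: 2.21 V

Open-circuit: V = 11.8 × 259/(560 + 259) = 3.73 V.
With the load, R2 becomes R2‖R_L = 129.0 Ω, so V = 11.8 × 129.0/689.0 = 2.21 V.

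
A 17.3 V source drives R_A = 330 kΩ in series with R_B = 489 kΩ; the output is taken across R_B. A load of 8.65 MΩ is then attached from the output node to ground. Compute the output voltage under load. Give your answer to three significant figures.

V_out ≈ 10.1 V

The load sits in parallel with R_B: R_B‖R_L = (489 × 8650) / (489 + 8650) = 462.8 kΩ.
V_out = 17.3 × 462.8 / (330 + 462.8) = 17.3 × 462.8/792.8 = 10.1 V.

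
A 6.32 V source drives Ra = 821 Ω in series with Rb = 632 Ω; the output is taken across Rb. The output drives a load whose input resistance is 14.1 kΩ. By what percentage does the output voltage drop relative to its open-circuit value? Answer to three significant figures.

The divider's output (Thévenin) resistance is Ra‖Rb = 357.1 Ω.
Fractional drop under load = R_th/(R_th + R_L) = 357.1 / (357.1 + 14100) = 0.02470.
So the output falls by 2.47 %.

2.47 %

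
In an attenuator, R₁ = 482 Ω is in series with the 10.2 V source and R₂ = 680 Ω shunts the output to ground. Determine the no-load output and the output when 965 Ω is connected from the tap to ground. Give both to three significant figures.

Unloaded: 5.97 V; loaded: 4.62 V

Open-circuit: V = 10.2 × 680/(482 + 680) = 5.97 V.
With the load, R₂ becomes R₂‖R_L = 398.9 Ω, so V = 10.2 × 398.9/880.9 = 4.62 V.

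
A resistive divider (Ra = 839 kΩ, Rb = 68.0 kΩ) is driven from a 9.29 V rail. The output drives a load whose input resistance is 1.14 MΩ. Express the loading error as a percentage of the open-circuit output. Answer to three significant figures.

The divider's output (Thévenin) resistance is Ra‖Rb = 62.90 kΩ.
Fractional drop under load = R_th/(R_th + R_L) = 62.90 / (62.90 + 1140) = 0.05229.
So the output falls by 5.23 %.

5.23 %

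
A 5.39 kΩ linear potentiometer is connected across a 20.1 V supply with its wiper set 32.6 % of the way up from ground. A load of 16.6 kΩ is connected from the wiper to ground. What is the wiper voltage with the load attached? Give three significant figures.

The wiper splits the pot into (1−α)R = 3.633 kΩ above and αR = 1.757 kΩ below.
Lower section ‖ load = 1.589 kΩ.
V_wiper = 20.1 × 1.589/(3.633 + 1.589) = 6.12 V.

V ≈ 6.12 V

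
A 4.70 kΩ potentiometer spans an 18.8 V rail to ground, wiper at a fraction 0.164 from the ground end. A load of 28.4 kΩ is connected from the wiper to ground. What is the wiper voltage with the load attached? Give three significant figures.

The wiper splits the pot into (1−α)R = 3929 Ω above and αR = 770.8 Ω below.
Lower section ‖ load = 750.4 Ω.
V_wiper = 18.8 × 750.4/(3929 + 750.4) = 3.01 V.

V ≈ 3.01 V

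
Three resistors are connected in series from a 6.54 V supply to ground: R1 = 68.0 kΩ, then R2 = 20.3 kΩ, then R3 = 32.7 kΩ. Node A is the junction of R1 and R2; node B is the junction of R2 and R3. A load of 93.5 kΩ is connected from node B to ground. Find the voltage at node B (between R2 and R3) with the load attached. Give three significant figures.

At node B, R3 is in parallel with the load: R3‖R_L = 24.23 kΩ.
Below node A the resistance is R2 + (R3‖R_L) = 44.53 kΩ, so V_A = 6.54 × 44.53/112.5 = 2.588 V.
Then V_B = V_A × (R3‖R_L)/(R2 + R3‖R_L) = 2.588 × 24.23/44.53 = 1.41 V.

V ≈ 1.41 V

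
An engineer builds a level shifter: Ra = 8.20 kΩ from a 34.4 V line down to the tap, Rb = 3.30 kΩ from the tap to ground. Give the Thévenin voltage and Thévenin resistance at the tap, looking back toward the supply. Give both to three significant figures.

V_th is the open-circuit tap voltage: 34.4 × 3.30/(8.20 + 3.30) = 9.87 V.
With the supply zeroed, Ra and Rb appear in parallel from the tap: R_th = Ra‖Rb = (8.20 × 3.30)/11.50 = 2.35 kΩ.

V_th = 9.87 V, R_th = 2.35 kΩ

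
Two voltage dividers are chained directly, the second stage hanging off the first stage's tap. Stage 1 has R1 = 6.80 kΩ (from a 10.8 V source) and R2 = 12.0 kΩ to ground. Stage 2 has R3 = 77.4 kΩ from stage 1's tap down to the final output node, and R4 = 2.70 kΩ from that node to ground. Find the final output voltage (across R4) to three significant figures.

Stage 2 presents R3+R4 = 80.10 kΩ as a load on stage 1's tap.
Stage 1's lower leg becomes R2‖(R3+R4) = 10.44 kΩ, so V_mid = 10.8 × 10.44/17.24 = 6.539 V.
Stage 2 is itself unloaded: V_out = V_mid × R4/(R3+R4) = 6.539 × 2.70/80.10 = 0.220 V.

V_out ≈ 0.220 V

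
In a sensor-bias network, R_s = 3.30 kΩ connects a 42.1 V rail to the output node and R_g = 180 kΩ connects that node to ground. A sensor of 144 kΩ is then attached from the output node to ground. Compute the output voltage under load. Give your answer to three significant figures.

V_out ≈ 40.4 V

The load sits in parallel with R_g: R_g‖R_L = (180 × 144) / (180 + 144) = 80.00 kΩ.
V_out = 42.1 × 80.00 / (3.30 + 80.00) = 42.1 × 80.00/83.30 = 40.4 V.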